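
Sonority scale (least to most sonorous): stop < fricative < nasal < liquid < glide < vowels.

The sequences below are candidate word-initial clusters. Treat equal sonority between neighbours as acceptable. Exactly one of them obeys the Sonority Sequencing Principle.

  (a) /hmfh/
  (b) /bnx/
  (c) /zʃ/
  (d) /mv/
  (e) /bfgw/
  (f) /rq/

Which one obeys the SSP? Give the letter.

(a) /hmfh/: profile 2-3-2-2 — violates.
(b) /bnx/: profile 1-3-2 — violates.
(c) /zʃ/: profile 2-2 — obeys.
(d) /mv/: profile 3-2 — violates.
(e) /bfgw/: profile 1-2-1-5 — violates.
(f) /rq/: profile 4-1 — violates.

c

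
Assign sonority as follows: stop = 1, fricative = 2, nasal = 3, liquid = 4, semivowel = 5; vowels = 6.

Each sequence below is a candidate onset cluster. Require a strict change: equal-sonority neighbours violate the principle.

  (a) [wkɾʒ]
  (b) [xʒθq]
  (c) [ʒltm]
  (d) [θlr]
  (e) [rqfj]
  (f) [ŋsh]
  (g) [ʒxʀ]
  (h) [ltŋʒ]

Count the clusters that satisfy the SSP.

0

(a) sonority 5-1-4-2: ill-formed.
(b) sonority 2-2-2-1: ill-formed.
(c) sonority 2-4-1-3: ill-formed.
(d) sonority 2-4-4: ill-formed.
(e) sonority 4-1-2-5: ill-formed.
(f) sonority 3-2-2: ill-formed.
(g) sonority 2-2-4: ill-formed.
(h) sonority 4-1-3-2: ill-formed.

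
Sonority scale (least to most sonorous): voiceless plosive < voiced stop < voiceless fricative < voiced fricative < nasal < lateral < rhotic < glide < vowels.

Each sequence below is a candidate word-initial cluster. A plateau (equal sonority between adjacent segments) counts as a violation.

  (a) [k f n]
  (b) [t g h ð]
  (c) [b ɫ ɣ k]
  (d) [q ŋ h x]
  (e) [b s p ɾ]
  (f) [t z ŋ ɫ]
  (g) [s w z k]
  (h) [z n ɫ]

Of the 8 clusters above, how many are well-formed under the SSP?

4

(a) 1-3-5 → obeys
(b) 1-2-3-4 → obeys
(c) 2-6-4-1 → violates
(d) 1-5-3-3 → violates
(e) 2-3-1-7 → violates
(f) 1-4-5-6 → obeys
(g) 3-8-4-1 → violates
(h) 4-5-6 → obeys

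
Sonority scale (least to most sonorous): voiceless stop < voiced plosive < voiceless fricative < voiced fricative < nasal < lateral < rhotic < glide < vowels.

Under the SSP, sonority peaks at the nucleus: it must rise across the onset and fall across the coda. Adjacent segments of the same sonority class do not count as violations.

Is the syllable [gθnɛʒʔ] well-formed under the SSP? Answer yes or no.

Onset: /g/ is a voiced plosive (sonority 2), /θ/ is a voiceless fricative (sonority 3), /n/ is a nasal (sonority 5); then the nucleus /ɛ/ (sonority 9).
Onset profile 2-3-5-9 — rises to the nucleus.
Coda: /ʒ/ is a voiced fricative (sonority 4), /ʔ/ is a voiceless stop (sonority 1).
Coda profile 9-4-1 — falls from the nucleus.

yes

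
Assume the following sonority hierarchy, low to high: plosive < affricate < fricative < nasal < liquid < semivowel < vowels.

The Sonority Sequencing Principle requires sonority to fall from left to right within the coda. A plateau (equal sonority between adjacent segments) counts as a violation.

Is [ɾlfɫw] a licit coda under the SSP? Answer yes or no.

no

/ɾ/ — liquid, sonority 5.
/l/ — liquid, sonority 5.
/f/ — fricative, sonority 3.
/ɫ/ — liquid, sonority 5.
/w/ — semivowel, sonority 6.
The profile is 5-5-3-5-6. Between /ɾ/ (5) and /l/ (5) sonority does not fall, so the cluster violates the SSP.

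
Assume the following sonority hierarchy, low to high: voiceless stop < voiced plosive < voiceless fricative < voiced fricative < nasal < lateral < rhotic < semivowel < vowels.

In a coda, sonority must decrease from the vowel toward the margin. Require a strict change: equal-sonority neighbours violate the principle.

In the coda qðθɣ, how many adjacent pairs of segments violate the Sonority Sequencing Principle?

2

/q/: voiceless stop = 1.
/ð/: voiced fricative = 4.
/θ/: voiceless fricative = 3.
/ɣ/: voiced fricative = 4.
/q/→/ð/: 1→4 (does not fall) — violation.
/ð/→/θ/: 4→3 (falls) — ok.
/θ/→/ɣ/: 3→4 (does not fall) — violation.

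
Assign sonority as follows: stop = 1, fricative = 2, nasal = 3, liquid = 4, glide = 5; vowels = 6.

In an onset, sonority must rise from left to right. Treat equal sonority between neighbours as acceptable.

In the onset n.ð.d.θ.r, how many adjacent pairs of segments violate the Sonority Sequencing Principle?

2

/n/ is a nasal (sonority 3).
/ð/ is a fricative (sonority 2).
/d/ is a stop (sonority 1).
/θ/ is a fricative (sonority 2).
/r/ is a liquid (sonority 4).
/n/→/ð/: 3→2 (does not rise) — violation.
/ð/→/d/: 2→1 (does not rise) — violation.
/d/→/θ/: 1→2 (rises) — ok.
/θ/→/r/: 2→4 (rises) — ok.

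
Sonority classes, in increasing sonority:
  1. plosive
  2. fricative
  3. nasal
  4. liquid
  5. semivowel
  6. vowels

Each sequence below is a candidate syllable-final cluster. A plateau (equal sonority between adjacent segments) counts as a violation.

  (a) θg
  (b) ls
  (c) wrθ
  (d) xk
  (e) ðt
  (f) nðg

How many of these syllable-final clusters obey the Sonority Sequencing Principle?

6

(a) 2-1 → obeys
(b) 4-2 → obeys
(c) 5-4-2 → obeys
(d) 2-1 → obeys
(e) 2-1 → obeys
(f) 3-2-1 → obeys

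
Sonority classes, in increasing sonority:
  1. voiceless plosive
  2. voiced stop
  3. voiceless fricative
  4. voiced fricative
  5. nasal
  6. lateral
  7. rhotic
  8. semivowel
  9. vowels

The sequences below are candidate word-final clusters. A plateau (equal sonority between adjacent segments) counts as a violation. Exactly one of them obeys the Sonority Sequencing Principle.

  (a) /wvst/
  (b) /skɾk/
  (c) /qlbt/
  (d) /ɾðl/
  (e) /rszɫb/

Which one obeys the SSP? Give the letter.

a

(a) /wvst/: profile 8-4-3-1 — obeys.
(b) /skɾk/: profile 3-1-7-1 — violates.
(c) /qlbt/: profile 1-6-2-1 — violates.
(d) /ɾðl/: profile 7-4-6 — violates.
(e) /rszɫb/: profile 7-3-4-6-2 — violates.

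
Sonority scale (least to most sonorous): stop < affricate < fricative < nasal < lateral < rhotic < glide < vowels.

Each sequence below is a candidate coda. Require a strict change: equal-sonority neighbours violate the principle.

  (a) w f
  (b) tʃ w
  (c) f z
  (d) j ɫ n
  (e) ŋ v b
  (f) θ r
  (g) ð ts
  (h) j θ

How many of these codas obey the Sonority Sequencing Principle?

(a) w f: profile 7-3 — obeys.
(b) tʃ w: profile 2-7 — violates.
(c) f z: profile 3-3 — violates.
(d) j ɫ n: profile 7-5-4 — obeys.
(e) ŋ v b: profile 4-3-1 — obeys.
(f) θ r: profile 3-6 — violates.
(g) ð ts: profile 3-2 — obeys.
(h) j θ: profile 7-3 — obeys.

5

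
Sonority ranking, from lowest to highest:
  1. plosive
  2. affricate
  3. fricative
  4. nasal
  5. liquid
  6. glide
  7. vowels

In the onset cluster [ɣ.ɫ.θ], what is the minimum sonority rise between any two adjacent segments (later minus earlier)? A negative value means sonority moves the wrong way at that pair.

-2

/ɣ/ is a fricative (sonority 3).
/ɫ/ is a liquid (sonority 5).
/θ/ is a fricative (sonority 3).
/ɣ/→/ɫ/: change +2.
/ɫ/→/θ/: change -2.
Minimum = -2.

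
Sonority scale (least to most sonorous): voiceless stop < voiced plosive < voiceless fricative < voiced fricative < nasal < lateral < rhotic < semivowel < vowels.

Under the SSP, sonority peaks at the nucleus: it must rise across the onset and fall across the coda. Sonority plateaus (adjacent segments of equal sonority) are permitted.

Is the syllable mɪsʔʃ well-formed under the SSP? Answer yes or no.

Onset: /m/ is a nasal (sonority 5); then the nucleus /ɪ/ (sonority 9).
Onset profile 5-9 — rises to the nucleus.
Coda: /s/ is a voiceless fricative (sonority 3), /ʔ/ is a voiceless stop (sonority 1), /ʃ/ is a voiceless fricative (sonority 3).
Coda profile 9-3-1-3 — does not fall throughout.

no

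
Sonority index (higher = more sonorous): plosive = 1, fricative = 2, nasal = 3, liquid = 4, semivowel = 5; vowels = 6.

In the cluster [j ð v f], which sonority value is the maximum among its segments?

5

/j/ is a semivowel (sonority 5).
/ð/ is a fricative (sonority 2).
/v/ is a fricative (sonority 2).
/f/ is a fricative (sonority 2).
The maximum is 5.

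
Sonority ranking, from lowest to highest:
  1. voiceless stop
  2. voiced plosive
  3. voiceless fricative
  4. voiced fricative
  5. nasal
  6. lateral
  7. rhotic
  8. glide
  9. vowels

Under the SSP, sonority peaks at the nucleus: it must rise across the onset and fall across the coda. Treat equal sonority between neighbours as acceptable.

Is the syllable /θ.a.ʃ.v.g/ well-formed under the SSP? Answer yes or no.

Onset: /θ/ is a voiceless fricative (sonority 3); then the nucleus /a/ (sonority 9).
Onset profile 3-9 — rises to the nucleus.
Coda: /ʃ/ is a voiceless fricative (sonority 3), /v/ is a voiced fricative (sonority 4), /g/ is a voiced plosive (sonority 2).
Coda profile 9-3-4-2 — does not fall throughout.

no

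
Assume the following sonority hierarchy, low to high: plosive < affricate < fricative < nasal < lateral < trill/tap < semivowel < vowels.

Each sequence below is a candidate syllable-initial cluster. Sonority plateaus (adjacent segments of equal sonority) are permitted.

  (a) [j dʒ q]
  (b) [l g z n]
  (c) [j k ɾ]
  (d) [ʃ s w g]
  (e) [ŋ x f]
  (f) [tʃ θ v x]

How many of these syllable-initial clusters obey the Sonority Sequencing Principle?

(a) [j dʒ q]: profile 7-2-1 — violates.
(b) [l g z n]: profile 5-1-3-4 — violates.
(c) [j k ɾ]: profile 7-1-6 — violates.
(d) [ʃ s w g]: profile 3-3-7-1 — violates.
(e) [ŋ x f]: profile 4-3-3 — violates.
(f) [tʃ θ v x]: profile 2-3-3-3 — obeys.

1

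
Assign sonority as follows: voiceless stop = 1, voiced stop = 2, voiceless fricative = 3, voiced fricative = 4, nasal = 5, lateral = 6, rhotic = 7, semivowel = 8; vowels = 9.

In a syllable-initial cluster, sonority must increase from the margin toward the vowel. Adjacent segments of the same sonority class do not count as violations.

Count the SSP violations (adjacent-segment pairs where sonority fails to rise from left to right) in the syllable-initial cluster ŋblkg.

2

/ŋ/: nasal = 5.
/b/: voiced stop = 2.
/l/: lateral = 6.
/k/: voiceless stop = 1.
/g/: voiced stop = 2.
/ŋ/→/b/: 5→2 (does not rise) — violation.
/b/→/l/: 2→6 (rises) — ok.
/l/→/k/: 6→1 (does not rise) — violation.
/k/→/g/: 1→2 (rises) — ok.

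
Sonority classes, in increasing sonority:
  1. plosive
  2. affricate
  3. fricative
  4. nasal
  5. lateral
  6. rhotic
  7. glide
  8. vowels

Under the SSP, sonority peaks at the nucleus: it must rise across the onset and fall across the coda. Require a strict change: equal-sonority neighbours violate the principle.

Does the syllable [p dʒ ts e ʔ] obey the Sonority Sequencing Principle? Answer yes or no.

no

Onset: /p/ is a plosive (sonority 1), /dʒ/ is an affricate (sonority 2), /ts/ is an affricate (sonority 2); then the nucleus /e/ (sonority 8).
Onset profile 1-2-2-8 — does not strictly rise throughout.
Coda: /ʔ/ is a plosive (sonority 1).
Coda profile 8-1 — falls from the nucleus.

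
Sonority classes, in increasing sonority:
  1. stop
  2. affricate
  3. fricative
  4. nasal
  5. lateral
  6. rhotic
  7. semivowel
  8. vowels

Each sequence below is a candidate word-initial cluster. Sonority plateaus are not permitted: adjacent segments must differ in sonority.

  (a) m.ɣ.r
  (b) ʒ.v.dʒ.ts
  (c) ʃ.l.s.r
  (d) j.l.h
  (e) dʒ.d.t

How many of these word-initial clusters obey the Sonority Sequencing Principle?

(a) 4-3-6 → violates
(b) 3-3-2-2 → violates
(c) 3-5-3-6 → violates
(d) 7-5-3 → violates
(e) 2-1-1 → violates

0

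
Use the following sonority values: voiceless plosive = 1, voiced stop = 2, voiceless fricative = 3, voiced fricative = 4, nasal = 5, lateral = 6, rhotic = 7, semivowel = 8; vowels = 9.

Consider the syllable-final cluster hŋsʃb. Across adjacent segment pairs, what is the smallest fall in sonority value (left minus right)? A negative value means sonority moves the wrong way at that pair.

-2

/h/: voiceless fricative = 3.
/ŋ/: nasal = 5.
/s/: voiceless fricative = 3.
/ʃ/: voiceless fricative = 3.
/b/: voiced stop = 2.
/h/→/ŋ/: change -2.
/ŋ/→/s/: change +2.
/s/→/ʃ/: change +0.
/ʃ/→/b/: change +1.
Minimum = -2.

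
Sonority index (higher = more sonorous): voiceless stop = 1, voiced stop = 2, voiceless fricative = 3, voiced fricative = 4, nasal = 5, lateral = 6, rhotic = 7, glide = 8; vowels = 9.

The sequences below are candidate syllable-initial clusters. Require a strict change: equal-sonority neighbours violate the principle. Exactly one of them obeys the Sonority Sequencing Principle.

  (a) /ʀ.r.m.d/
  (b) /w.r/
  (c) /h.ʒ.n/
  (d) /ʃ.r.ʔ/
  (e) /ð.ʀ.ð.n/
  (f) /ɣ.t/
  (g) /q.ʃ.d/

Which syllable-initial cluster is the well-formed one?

(a) 7-7-5-2 → violates
(b) 8-7 → violates
(c) 3-4-5 → obeys
(d) 3-7-1 → violates
(e) 4-7-4-5 → violates
(f) 4-1 → violates
(g) 1-3-2 → violates

c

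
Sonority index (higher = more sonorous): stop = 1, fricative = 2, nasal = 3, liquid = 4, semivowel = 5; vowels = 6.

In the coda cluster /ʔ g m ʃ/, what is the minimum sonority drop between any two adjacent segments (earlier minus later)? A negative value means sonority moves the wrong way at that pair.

-2

/ʔ/: stop = 1.
/g/: stop = 1.
/m/: nasal = 3.
/ʃ/: fricative = 2.
/ʔ/→/g/: change +0.
/g/→/m/: change -2.
/m/→/ʃ/: change +1.
Minimum = -2.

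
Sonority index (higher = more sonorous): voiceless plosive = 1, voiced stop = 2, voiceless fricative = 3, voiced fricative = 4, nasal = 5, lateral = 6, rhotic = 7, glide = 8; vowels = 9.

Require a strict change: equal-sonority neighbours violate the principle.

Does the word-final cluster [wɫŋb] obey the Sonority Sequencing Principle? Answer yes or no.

/w/ is a glide (sonority 8).
/ɫ/ is a lateral (sonority 6).
/ŋ/ is a nasal (sonority 5).
/b/ is a voiced stop (sonority 2).
The profile 8-6-5-2 strictly falls, so the word-final cluster satisfies the SSP.

yes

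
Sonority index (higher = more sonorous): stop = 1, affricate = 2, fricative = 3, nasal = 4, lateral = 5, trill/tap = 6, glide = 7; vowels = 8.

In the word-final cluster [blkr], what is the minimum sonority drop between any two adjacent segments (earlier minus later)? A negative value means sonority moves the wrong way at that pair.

/b/ — stop, sonority 1.
/l/ — lateral, sonority 5.
/k/ — stop, sonority 1.
/r/ — trill/tap, sonority 6.
/b/→/l/: change -4.
/l/→/k/: change +4.
/k/→/r/: change -5.
Minimum = -5.

-5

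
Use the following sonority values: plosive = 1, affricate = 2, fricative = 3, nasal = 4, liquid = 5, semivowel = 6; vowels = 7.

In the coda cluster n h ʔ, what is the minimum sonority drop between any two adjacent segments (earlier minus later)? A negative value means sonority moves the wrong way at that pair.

/n/ is a nasal (sonority 4).
/h/ is a fricative (sonority 3).
/ʔ/ is a plosive (sonority 1).
/n/→/h/: change +1.
/h/→/ʔ/: change +2.
Minimum = 1.

1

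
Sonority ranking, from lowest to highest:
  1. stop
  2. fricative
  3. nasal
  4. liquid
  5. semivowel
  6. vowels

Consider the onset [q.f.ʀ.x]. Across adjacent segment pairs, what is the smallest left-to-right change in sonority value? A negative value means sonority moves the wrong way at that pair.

-2

/q/ is a stop (sonority 1).
/f/ is a fricative (sonority 2).
/ʀ/ is a liquid (sonority 4).
/x/ is a fricative (sonority 2).
/q/→/f/: change +1.
/f/→/ʀ/: change +2.
/ʀ/→/x/: change -2.
Minimum = -2.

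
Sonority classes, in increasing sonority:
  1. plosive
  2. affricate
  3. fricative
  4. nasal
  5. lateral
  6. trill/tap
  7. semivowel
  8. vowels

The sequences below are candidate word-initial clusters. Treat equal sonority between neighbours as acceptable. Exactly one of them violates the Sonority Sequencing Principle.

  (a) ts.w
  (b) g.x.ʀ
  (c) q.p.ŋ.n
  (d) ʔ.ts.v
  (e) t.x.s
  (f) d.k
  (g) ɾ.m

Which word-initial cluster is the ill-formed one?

(a) sonority 2-7: well-formed.
(b) sonority 1-3-6: well-formed.
(c) sonority 1-1-4-4: well-formed.
(d) sonority 1-2-3: well-formed.
(e) sonority 1-3-3: well-formed.
(f) sonority 1-1: well-formed.
(g) sonority 6-4: ill-formed.

g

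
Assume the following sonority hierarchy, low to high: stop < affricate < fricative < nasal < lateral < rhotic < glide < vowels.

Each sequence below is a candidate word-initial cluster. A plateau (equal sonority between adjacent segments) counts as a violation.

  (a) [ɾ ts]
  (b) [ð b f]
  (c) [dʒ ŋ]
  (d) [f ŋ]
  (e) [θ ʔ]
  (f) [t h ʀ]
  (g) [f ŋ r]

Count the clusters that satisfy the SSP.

4

(a) sonority 6-2: ill-formed.
(b) sonority 3-1-3: ill-formed.
(c) sonority 2-4: well-formed.
(d) sonority 3-4: well-formed.
(e) sonority 3-1: ill-formed.
(f) sonority 1-3-6: well-formed.
(g) sonority 3-4-6: well-formed.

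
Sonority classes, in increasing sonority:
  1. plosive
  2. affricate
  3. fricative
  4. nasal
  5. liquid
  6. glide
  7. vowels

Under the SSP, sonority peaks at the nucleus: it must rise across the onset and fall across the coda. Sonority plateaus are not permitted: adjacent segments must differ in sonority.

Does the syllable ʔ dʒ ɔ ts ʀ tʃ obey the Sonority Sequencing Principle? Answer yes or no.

Onset: /ʔ/ is a plosive (sonority 1), /dʒ/ is an affricate (sonority 2); then the nucleus /ɔ/ (sonority 7).
Onset profile 1-2-7 — rises to the nucleus.
Coda: /ts/ is an affricate (sonority 2), /ʀ/ is a liquid (sonority 5), /tʃ/ is an affricate (sonority 2).
Coda profile 7-2-5-2 — does not strictly fall throughout.

no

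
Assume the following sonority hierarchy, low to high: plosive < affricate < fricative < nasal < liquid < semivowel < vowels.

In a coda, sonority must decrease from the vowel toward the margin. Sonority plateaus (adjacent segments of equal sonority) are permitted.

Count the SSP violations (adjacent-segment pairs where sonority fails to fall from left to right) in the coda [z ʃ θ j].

1

/z/: fricative = 3.
/ʃ/: fricative = 3.
/θ/: fricative = 3.
/j/: semivowel = 6.
/z/→/ʃ/: 3→3 (plateau, allowed) — ok.
/ʃ/→/θ/: 3→3 (plateau, allowed) — ok.
/θ/→/j/: 3→6 (does not fall) — violation.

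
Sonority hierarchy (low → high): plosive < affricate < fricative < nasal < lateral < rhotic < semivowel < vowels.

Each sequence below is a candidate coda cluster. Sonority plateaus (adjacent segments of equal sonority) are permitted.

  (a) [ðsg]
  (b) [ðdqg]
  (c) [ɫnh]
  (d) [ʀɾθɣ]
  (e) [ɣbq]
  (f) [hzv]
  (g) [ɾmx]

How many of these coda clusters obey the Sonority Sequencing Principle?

7

(a) 3-3-1 → obeys
(b) 3-1-1-1 → obeys
(c) 5-4-3 → obeys
(d) 6-6-3-3 → obeys
(e) 3-1-1 → obeys
(f) 3-3-3 → obeys
(g) 6-4-3 → obeys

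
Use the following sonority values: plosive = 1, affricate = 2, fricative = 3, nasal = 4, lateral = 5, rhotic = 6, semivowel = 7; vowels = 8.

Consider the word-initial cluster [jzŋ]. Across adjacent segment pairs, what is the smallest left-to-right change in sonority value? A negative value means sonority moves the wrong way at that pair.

/j/ is a semivowel (sonority 7).
/z/ is a fricative (sonority 3).
/ŋ/ is a nasal (sonority 4).
/j/→/z/: change -4.
/z/→/ŋ/: change +1.
Minimum = -4.

-4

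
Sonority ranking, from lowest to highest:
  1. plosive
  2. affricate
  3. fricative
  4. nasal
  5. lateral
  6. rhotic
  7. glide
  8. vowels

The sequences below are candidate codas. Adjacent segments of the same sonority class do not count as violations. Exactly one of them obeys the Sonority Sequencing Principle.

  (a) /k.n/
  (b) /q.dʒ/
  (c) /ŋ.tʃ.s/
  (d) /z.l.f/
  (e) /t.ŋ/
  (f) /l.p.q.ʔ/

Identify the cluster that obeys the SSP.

f

(a) /k.n/: profile 1-4 — violates.
(b) /q.dʒ/: profile 1-2 — violates.
(c) /ŋ.tʃ.s/: profile 4-2-3 — violates.
(d) /z.l.f/: profile 3-5-3 — violates.
(e) /t.ŋ/: profile 1-4 — violates.
(f) /l.p.q.ʔ/: profile 5-1-1-1 — obeys.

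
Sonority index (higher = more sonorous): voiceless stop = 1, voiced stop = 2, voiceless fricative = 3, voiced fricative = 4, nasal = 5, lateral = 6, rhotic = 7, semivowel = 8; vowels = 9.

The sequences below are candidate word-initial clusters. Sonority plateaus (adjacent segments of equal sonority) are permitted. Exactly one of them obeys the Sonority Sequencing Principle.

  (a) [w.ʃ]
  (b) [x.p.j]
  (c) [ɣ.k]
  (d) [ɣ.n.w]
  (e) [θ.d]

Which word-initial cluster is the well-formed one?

(a) 8-3 → violates
(b) 3-1-8 → violates
(c) 4-1 → violates
(d) 4-5-8 → obeys
(e) 3-2 → violates

d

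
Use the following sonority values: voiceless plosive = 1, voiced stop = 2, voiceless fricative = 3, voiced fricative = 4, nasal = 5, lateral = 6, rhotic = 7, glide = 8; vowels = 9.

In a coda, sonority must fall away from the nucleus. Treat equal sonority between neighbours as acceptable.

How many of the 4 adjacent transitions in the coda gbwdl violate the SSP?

/g/: voiced stop = 2.
/b/: voiced stop = 2.
/w/: glide = 8.
/d/: voiced stop = 2.
/l/: lateral = 6.
/g/→/b/: 2→2 (plateau, allowed) — ok.
/b/→/w/: 2→8 (does not fall) — violation.
/w/→/d/: 8→2 (falls) — ok.
/d/→/l/: 2→6 (does not fall) — violation.

2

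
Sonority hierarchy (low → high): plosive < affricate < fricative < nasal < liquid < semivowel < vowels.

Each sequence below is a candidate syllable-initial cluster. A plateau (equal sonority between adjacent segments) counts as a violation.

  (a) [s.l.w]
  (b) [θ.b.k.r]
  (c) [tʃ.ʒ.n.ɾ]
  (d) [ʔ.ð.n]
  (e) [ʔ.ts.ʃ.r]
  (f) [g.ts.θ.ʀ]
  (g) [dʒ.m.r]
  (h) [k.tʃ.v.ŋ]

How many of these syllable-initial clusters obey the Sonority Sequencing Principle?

7

(a) 3-5-6 → obeys
(b) 3-1-1-5 → violates
(c) 2-3-4-5 → obeys
(d) 1-3-4 → obeys
(e) 1-2-3-5 → obeys
(f) 1-2-3-5 → obeys
(g) 2-4-5 → obeys
(h) 1-2-3-4 → obeys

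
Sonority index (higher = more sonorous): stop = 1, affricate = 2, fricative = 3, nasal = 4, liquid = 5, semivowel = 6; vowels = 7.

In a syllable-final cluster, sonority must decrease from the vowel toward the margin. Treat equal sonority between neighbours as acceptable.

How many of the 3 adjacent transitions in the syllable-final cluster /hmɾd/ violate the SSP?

/h/: fricative = 3.
/m/: nasal = 4.
/ɾ/: liquid = 5.
/d/: stop = 1.
/h/→/m/: 3→4 (does not fall) — violation.
/m/→/ɾ/: 4→5 (does not fall) — violation.
/ɾ/→/d/: 5→1 (falls) — ok.

2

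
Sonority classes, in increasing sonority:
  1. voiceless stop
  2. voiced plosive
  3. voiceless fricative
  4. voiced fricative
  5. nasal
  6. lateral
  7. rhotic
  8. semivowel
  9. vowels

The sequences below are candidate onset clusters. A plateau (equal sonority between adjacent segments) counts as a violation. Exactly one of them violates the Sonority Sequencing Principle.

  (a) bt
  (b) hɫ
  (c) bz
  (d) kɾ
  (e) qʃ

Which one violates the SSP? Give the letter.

(a) 2-1 → violates
(b) 3-6 → obeys
(c) 2-4 → obeys
(d) 1-7 → obeys
(e) 1-3 → obeys

a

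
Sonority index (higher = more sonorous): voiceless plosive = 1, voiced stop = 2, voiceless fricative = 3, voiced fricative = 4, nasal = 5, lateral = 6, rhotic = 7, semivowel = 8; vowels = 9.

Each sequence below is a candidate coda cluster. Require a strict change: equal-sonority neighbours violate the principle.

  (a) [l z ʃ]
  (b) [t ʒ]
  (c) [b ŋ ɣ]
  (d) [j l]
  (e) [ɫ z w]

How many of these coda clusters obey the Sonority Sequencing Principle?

2

(a) sonority 6-4-3: well-formed.
(b) sonority 1-4: ill-formed.
(c) sonority 2-5-4: ill-formed.
(d) sonority 8-6: well-formed.
(e) sonority 6-4-8: ill-formed.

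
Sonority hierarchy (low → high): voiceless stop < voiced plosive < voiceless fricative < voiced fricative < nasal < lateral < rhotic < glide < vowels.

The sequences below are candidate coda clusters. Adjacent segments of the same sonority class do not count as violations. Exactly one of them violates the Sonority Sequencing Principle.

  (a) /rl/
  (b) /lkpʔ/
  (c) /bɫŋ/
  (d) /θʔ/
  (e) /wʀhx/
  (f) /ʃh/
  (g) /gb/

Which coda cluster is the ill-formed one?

(a) sonority 7-6: well-formed.
(b) sonority 6-1-1-1: well-formed.
(c) sonority 2-6-5: ill-formed.
(d) sonority 3-1: well-formed.
(e) sonority 8-7-3-3: well-formed.
(f) sonority 3-3: well-formed.
(g) sonority 2-2: well-formed.

c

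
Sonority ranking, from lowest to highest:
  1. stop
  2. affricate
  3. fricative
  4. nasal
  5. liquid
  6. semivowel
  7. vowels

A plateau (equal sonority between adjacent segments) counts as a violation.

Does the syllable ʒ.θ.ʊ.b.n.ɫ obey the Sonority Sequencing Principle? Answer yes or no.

no

Onset: /ʒ/ is a fricative (sonority 3), /θ/ is a fricative (sonority 3); then the nucleus /ʊ/ (sonority 7).
Onset profile 3-3-7 — does not strictly rise throughout.
Coda: /b/ is a stop (sonority 1), /n/ is a nasal (sonority 4), /ɫ/ is a liquid (sonority 5).
Coda profile 7-1-4-5 — does not strictly fall throughout.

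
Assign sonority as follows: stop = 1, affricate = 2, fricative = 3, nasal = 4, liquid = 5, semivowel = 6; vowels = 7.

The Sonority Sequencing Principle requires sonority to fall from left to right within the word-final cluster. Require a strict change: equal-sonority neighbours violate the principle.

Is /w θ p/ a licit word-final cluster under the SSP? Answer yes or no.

yes

/w/ is a semivowel (sonority 6).
/θ/ is a fricative (sonority 3).
/p/ is a stop (sonority 1).
The profile 6-3-1 strictly falls, so the word-final cluster satisfies the SSP.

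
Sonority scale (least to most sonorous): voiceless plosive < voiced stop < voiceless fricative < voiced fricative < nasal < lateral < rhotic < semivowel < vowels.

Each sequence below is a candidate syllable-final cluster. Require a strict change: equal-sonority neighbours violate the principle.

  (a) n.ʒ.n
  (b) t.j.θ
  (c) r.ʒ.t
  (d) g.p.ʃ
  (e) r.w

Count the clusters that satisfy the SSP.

(a) 5-4-5 → violates
(b) 1-8-3 → violates
(c) 7-4-1 → obeys
(d) 2-1-3 → violates
(e) 7-8 → violates

1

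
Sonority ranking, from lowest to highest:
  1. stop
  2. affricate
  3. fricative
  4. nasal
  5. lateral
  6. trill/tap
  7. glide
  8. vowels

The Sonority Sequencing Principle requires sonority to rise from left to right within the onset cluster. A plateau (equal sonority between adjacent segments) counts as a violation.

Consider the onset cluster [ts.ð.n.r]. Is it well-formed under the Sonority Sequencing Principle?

yes

/ts/: affricate = 2.
/ð/: fricative = 3.
/n/: nasal = 4.
/r/: trill/tap = 6.
The profile 2-3-4-6 strictly rises, so the onset cluster satisfies the SSP.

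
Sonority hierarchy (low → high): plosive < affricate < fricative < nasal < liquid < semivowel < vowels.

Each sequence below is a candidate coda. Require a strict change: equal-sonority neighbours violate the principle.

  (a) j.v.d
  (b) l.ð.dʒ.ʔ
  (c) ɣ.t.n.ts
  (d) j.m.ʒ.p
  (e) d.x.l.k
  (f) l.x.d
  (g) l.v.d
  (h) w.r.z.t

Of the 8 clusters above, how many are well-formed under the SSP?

(a) 6-3-1 → obeys
(b) 5-3-2-1 → obeys
(c) 3-1-4-2 → violates
(d) 6-4-3-1 → obeys
(e) 1-3-5-1 → violates
(f) 5-3-1 → obeys
(g) 5-3-1 → obeys
(h) 6-5-3-1 → obeys

6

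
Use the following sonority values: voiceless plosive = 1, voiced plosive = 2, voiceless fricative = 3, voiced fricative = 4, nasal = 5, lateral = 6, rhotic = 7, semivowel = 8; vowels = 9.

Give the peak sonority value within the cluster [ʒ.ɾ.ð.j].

/ʒ/: voiced fricative = 4.
/ɾ/: rhotic = 7.
/ð/: voiced fricative = 4.
/j/: semivowel = 8.
The maximum is 8.

8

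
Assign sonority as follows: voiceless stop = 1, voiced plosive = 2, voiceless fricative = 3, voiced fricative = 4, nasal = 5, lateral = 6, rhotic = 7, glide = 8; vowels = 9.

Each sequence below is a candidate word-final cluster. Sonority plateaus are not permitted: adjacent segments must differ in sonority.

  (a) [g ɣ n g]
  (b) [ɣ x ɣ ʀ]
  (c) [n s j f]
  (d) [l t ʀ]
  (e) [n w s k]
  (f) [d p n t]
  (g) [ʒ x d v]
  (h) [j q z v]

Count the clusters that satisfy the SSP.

(a) 2-4-5-2 → violates
(b) 4-3-4-7 → violates
(c) 5-3-8-3 → violates
(d) 6-1-7 → violates
(e) 5-8-3-1 → violates
(f) 2-1-5-1 → violates
(g) 4-3-2-4 → violates
(h) 8-1-4-4 → violates

0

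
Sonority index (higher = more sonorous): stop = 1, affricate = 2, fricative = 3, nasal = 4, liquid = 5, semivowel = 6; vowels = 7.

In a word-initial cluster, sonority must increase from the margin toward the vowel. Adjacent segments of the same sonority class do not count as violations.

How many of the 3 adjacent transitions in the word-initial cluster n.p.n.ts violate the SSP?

/n/: nasal = 4.
/p/: stop = 1.
/n/: nasal = 4.
/ts/: affricate = 2.
/n/→/p/: 4→1 (does not rise) — violation.
/p/→/n/: 1→4 (rises) — ok.
/n/→/ts/: 4→2 (does not rise) — violation.

2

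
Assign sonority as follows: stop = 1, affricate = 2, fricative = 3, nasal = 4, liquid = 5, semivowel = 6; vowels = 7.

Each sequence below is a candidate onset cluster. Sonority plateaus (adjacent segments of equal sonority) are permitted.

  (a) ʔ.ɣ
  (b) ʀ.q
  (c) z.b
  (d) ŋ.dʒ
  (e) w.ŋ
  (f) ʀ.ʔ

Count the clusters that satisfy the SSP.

(a) sonority 1-3: well-formed.
(b) sonority 5-1: ill-formed.
(c) sonority 3-1: ill-formed.
(d) sonority 4-2: ill-formed.
(e) sonority 6-4: ill-formed.
(f) sonority 5-1: ill-formed.

1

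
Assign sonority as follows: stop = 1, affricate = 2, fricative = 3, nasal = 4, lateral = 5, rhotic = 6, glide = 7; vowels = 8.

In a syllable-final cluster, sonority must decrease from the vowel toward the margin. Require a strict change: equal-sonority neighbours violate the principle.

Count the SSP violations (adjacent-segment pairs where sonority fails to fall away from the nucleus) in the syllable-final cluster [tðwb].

/t/ — stop, sonority 1.
/ð/ — fricative, sonority 3.
/w/ — glide, sonority 7.
/b/ — stop, sonority 1.
/t/→/ð/: 1→3 (does not fall) — violation.
/ð/→/w/: 3→7 (does not fall) — violation.
/w/→/b/: 7→1 (falls) — ok.

2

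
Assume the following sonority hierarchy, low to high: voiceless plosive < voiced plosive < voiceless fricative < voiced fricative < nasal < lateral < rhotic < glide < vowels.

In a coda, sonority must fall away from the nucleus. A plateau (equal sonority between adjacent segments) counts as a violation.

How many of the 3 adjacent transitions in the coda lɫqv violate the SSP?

2

/l/ — lateral, sonority 6.
/ɫ/ — lateral, sonority 6.
/q/ — voiceless plosive, sonority 1.
/v/ — voiced fricative, sonority 4.
/l/→/ɫ/: 6→6 (plateau) — violation.
/ɫ/→/q/: 6→1 (falls) — ok.
/q/→/v/: 1→4 (does not fall) — violation.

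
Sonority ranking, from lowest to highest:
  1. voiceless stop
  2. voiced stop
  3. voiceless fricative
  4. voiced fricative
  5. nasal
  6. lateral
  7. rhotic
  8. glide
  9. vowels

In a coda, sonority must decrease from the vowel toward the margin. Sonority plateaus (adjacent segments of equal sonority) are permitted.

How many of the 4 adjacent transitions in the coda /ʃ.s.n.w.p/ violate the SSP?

2

/ʃ/ is a voiceless fricative (sonority 3).
/s/ is a voiceless fricative (sonority 3).
/n/ is a nasal (sonority 5).
/w/ is a glide (sonority 8).
/p/ is a voiceless stop (sonority 1).
/ʃ/→/s/: 3→3 (plateau, allowed) — ok.
/s/→/n/: 3→5 (does not fall) — violation.
/n/→/w/: 5→8 (does not fall) — violation.
/w/→/p/: 8→1 (falls) — ok.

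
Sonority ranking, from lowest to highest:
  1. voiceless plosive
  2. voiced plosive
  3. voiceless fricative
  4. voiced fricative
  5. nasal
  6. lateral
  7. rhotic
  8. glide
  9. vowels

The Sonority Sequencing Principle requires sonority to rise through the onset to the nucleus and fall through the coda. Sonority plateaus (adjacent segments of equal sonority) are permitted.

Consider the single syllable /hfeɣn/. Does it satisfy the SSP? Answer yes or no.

Onset: /h/ is a voiceless fricative (sonority 3), /f/ is a voiceless fricative (sonority 3); then the nucleus /e/ (sonority 9).
Onset profile 3-3-9 — rises to the nucleus.
Coda: /ɣ/ is a voiced fricative (sonority 4), /n/ is a nasal (sonority 5).
Coda profile 9-4-5 — does not fall throughout.

no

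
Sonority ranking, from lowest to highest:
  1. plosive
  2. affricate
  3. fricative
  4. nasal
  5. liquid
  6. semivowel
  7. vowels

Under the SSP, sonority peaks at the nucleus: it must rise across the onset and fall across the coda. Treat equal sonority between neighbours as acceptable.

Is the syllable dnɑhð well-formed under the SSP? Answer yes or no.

yes

Onset: /d/ is a plosive (sonority 1), /n/ is a nasal (sonority 4); then the nucleus /ɑ/ (sonority 7).
Onset profile 1-4-7 — rises to the nucleus.
Coda: /h/ is a fricative (sonority 3), /ð/ is a fricative (sonority 3).
Coda profile 7-3-3 — falls from the nucleus.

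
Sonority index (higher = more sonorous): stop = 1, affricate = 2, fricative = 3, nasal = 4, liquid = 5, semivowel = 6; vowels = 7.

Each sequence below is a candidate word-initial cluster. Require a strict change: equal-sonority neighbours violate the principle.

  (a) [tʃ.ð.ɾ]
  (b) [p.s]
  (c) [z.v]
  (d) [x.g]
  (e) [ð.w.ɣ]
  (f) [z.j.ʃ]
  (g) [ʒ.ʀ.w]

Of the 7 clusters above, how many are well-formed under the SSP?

(a) sonority 2-3-5: well-formed.
(b) sonority 1-3: well-formed.
(c) sonority 3-3: ill-formed.
(d) sonority 3-1: ill-formed.
(e) sonority 3-6-3: ill-formed.
(f) sonority 3-6-3: ill-formed.
(g) sonority 3-5-6: well-formed.

3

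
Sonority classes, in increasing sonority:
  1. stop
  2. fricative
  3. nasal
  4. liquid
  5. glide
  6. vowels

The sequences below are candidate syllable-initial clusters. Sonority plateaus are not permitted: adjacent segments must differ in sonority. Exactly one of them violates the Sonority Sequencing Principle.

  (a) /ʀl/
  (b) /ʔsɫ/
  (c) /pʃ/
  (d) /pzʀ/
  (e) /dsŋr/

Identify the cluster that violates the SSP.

a

(a) 4-4 → violates
(b) 1-2-4 → obeys
(c) 1-2 → obeys
(d) 1-2-4 → obeys
(e) 1-2-3-4 → obeys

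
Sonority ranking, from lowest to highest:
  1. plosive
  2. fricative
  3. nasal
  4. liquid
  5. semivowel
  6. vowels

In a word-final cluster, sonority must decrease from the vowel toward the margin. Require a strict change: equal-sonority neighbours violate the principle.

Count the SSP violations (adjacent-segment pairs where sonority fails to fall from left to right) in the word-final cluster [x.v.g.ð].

/x/ — fricative, sonority 2.
/v/ — fricative, sonority 2.
/g/ — plosive, sonority 1.
/ð/ — fricative, sonority 2.
/x/→/v/: 2→2 (plateau) — violation.
/v/→/g/: 2→1 (falls) — ok.
/g/→/ð/: 1→2 (does not fall) — violation.

2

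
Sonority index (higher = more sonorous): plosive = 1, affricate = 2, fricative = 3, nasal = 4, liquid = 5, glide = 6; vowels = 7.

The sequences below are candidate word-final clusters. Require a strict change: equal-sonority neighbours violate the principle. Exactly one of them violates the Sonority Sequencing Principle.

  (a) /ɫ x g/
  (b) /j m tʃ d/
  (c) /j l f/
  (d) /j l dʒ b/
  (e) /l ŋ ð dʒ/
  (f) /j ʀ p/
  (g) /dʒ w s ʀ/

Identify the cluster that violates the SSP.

g

(a) sonority 5-3-1: well-formed.
(b) sonority 6-4-2-1: well-formed.
(c) sonority 6-5-3: well-formed.
(d) sonority 6-5-2-1: well-formed.
(e) sonority 5-4-3-2: well-formed.
(f) sonority 6-5-1: well-formed.
(g) sonority 2-6-3-5: ill-formed.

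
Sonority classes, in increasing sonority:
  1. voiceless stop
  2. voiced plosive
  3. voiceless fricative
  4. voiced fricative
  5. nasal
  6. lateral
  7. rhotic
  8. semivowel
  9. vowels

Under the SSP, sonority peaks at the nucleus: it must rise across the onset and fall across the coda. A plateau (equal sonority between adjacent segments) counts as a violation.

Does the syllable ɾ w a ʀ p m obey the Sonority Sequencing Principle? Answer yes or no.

Onset: /ɾ/ is a rhotic (sonority 7), /w/ is a semivowel (sonority 8); then the nucleus /a/ (sonority 9).
Onset profile 7-8-9 — rises to the nucleus.
Coda: /ʀ/ is a rhotic (sonority 7), /p/ is a voiceless stop (sonority 1), /m/ is a nasal (sonority 5).
Coda profile 9-7-1-5 — does not strictly fall throughout.

no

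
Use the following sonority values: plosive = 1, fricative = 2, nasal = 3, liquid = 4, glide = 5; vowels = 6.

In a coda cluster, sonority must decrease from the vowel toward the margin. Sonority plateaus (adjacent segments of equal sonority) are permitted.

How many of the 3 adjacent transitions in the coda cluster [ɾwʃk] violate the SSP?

/ɾ/ — liquid, sonority 4.
/w/ — glide, sonority 5.
/ʃ/ — fricative, sonority 2.
/k/ — plosive, sonority 1.
/ɾ/→/w/: 4→5 (does not fall) — violation.
/w/→/ʃ/: 5→2 (falls) — ok.
/ʃ/→/k/: 2→1 (falls) — ok.

1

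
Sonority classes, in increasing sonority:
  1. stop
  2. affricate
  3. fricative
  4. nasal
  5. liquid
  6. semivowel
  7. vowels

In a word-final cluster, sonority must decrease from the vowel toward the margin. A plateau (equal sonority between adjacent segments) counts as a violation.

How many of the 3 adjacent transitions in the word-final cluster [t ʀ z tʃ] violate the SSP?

1

/t/: stop = 1.
/ʀ/: liquid = 5.
/z/: fricative = 3.
/tʃ/: affricate = 2.
/t/→/ʀ/: 1→5 (does not fall) — violation.
/ʀ/→/z/: 5→3 (falls) — ok.
/z/→/tʃ/: 3→2 (falls) — ok.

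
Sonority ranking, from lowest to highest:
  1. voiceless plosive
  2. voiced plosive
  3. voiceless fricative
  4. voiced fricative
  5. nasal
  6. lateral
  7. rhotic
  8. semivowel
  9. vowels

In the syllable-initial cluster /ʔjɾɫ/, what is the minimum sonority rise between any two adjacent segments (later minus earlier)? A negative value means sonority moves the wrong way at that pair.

-1

/ʔ/ — voiceless plosive, sonority 1.
/j/ — semivowel, sonority 8.
/ɾ/ — rhotic, sonority 7.
/ɫ/ — lateral, sonority 6.
/ʔ/→/j/: change +7.
/j/→/ɾ/: change -1.
/ɾ/→/ɫ/: change -1.
Minimum = -1.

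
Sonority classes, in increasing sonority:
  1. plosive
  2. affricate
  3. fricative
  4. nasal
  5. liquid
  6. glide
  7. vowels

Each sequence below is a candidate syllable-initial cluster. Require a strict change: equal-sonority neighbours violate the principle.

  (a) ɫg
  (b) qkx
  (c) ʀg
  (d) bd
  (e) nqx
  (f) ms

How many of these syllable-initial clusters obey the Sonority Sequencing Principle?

0

(a) sonority 5-1: ill-formed.
(b) sonority 1-1-3: ill-formed.
(c) sonority 5-1: ill-formed.
(d) sonority 1-1: ill-formed.
(e) sonority 4-1-3: ill-formed.
(f) sonority 4-3: ill-formed.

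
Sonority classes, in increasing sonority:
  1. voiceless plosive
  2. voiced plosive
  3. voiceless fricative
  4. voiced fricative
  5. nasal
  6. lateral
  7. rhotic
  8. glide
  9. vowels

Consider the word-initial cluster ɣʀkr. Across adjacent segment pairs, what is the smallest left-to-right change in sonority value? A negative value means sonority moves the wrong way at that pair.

-6

/ɣ/: voiced fricative = 4.
/ʀ/: rhotic = 7.
/k/: voiceless plosive = 1.
/r/: rhotic = 7.
/ɣ/→/ʀ/: change +3.
/ʀ/→/k/: change -6.
/k/→/r/: change +6.
Minimum = -6.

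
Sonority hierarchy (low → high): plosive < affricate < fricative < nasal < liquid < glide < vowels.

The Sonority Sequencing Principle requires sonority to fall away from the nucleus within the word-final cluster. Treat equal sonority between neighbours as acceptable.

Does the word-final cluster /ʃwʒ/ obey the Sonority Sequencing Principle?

no

/ʃ/ — fricative, sonority 3.
/w/ — glide, sonority 6.
/ʒ/ — fricative, sonority 3.
The profile is 3-6-3. Between /ʃ/ (3) and /w/ (6) sonority does not fall, so the cluster violates the SSP.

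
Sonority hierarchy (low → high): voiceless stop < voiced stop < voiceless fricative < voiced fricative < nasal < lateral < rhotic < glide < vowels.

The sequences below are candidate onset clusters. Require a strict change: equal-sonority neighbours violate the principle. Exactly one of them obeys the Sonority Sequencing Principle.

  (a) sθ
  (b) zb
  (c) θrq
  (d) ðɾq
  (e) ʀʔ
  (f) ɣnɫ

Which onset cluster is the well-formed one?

f

(a) sθ: profile 3-3 — violates.
(b) zb: profile 4-2 — violates.
(c) θrq: profile 3-7-1 — violates.
(d) ðɾq: profile 4-7-1 — violates.
(e) ʀʔ: profile 7-1 — violates.
(f) ɣnɫ: profile 4-5-6 — obeys.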